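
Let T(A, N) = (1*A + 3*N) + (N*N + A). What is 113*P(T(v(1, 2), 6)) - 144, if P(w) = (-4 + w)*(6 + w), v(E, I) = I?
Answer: 390384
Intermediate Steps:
T(A, N) = N² + 2*A + 3*N (T(A, N) = (A + 3*N) + (N² + A) = (A + 3*N) + (A + N²) = N² + 2*A + 3*N)
113*P(T(v(1, 2), 6)) - 144 = 113*(-24 + (6² + 2*2 + 3*6)² + 2*(6² + 2*2 + 3*6)) - 144 = 113*(-24 + (36 + 4 + 18)² + 2*(36 + 4 + 18)) - 144 = 113*(-24 + 58² + 2*58) - 144 = 113*(-24 + 3364 + 116) - 144 = 113*3456 - 144 = 390528 - 144 = 390384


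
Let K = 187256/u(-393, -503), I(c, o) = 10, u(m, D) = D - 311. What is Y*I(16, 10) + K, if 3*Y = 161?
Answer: 374386/1221 ≈ 306.62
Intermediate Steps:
Y = 161/3 (Y = (⅓)*161 = 161/3 ≈ 53.667)
u(m, D) = -311 + D
K = -93628/407 (K = 187256/(-311 - 503) = 187256/(-814) = 187256*(-1/814) = -93628/407 ≈ -230.04)
Y*I(16, 10) + K = (161/3)*10 - 93628/407 = 1610/3 - 93628/407 = 374386/1221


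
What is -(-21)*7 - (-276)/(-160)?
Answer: 5811/40 ≈ 145.27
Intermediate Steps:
-(-21)*7 - (-276)/(-160) = -21*(-7) - (-276)*(-1)/160 = 147 - 1*69/40 = 147 - 69/40 = 5811/40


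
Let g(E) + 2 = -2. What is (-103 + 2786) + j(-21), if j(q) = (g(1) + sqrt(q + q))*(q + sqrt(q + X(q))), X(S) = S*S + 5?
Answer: 2767 - 20*sqrt(17) - 21*I*sqrt(42) + 5*I*sqrt(714) ≈ 2684.5 - 2.4917*I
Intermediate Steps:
X(S) = 5 + S**2 (X(S) = S**2 + 5 = 5 + S**2)
g(E) = -4 (g(E) = -2 - 2 = -4)
j(q) = (-4 + sqrt(2)*sqrt(q))*(q + sqrt(5 + q + q**2)) (j(q) = (-4 + sqrt(q + q))*(q + sqrt(q + (5 + q**2))) = (-4 + sqrt(2*q))*(q + sqrt(5 + q + q**2)) = (-4 + sqrt(2)*sqrt(q))*(q + sqrt(5 + q + q**2)))
(-103 + 2786) + j(-21) = (-103 + 2786) + (-4*(-21) - 4*sqrt(5 - 21 + (-21)**2) + sqrt(2)*(-21)**(3/2) + sqrt(2)*sqrt(-21)*sqrt(5 - 21 + (-21)**2)) = 2683 + (84 - 4*sqrt(5 - 21 + 441) + sqrt(2)*(-21*I*sqrt(21)) + sqrt(2)*(I*sqrt(21))*sqrt(5 - 21 + 441)) = 2683 + (84 - 20*sqrt(17) - 21*I*sqrt(42) + sqrt(2)*(I*sqrt(21))*sqrt(425)) = 2683 + (84 - 20*sqrt(17) - 21*I*sqrt(42) + sqrt(2)*(I*sqrt(21))*(5*sqrt(17))) = 2683 + (84 - 20*sqrt(17) - 21*I*sqrt(42) + 5*I*sqrt(714)) = 2767 - 20*sqrt(17) - 21*I*sqrt(42) + 5*I*sqrt(714)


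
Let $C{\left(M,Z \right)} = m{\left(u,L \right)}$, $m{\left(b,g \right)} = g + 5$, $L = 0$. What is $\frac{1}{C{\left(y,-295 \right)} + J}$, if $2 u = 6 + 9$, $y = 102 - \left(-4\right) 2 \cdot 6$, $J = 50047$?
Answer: $\frac{1}{50052} \approx 1.9979 \cdot 10^{-5}$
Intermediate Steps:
$y = 150$ ($y = 102 - \left(-8\right) 6 = 102 - -48 = 102 + 48 = 150$)
$u = \frac{15}{2}$ ($u = \frac{6 + 9}{2} = \frac{1}{2} \cdot 15 = \frac{15}{2} \approx 7.5$)
$m{\left(b,g \right)} = 5 + g$
$C{\left(M,Z \right)} = 5$ ($C{\left(M,Z \right)} = 5 + 0 = 5$)
$\frac{1}{C{\left(y,-295 \right)} + J} = \frac{1}{5 + 50047} = \frac{1}{50052}$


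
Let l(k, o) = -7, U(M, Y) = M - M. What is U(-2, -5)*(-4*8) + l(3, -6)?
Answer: -7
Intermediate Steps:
U(M, Y) = 0
U(-2, -5)*(-4*8) + l(3, -6) = 0*(-4*8) - 7 = 0*(-32) - 7 = 0 - 7 = -7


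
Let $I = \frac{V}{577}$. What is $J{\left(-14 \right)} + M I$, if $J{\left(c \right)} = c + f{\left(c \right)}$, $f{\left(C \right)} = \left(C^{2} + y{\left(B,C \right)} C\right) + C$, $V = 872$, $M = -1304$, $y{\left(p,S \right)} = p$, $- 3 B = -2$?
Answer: $- \frac{3136612}{1731} \approx -1812.0$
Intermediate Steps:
$B = \frac{2}{3}$ ($B = \left(- \frac{1}{3}\right) \left(-2\right) = \frac{2}{3} \approx 0.66667$)
$I = \frac{872}{577} \approx 1.5113$
$f{\left(C \right)} = C^{2} + \frac{5 C}{3}$ ($f{\left(C \right)} = \left(C^{2} + \frac{2 C}{3}\right) + C = C^{2} + \frac{5 C}{3}$)
$J{\left(c \right)} = c + \frac{c \left(5 + 3 c\right)}{3}$
$J{\left(-14 \right)} + M I = \frac{1}{3} \left(-14\right) \left(8 + 3 \left(-14\right)\right) - \frac{1137088}{577} = \frac{1}{3} \left(-14\right) \left(8 - 42\right) - \frac{1137088}{577} = \frac{1}{3} \left(-14\right) \left(-34\right) - \frac{1137088}{577} = \frac{476}{3} - \frac{1137088}{577} = - \frac{3136612}{1731}$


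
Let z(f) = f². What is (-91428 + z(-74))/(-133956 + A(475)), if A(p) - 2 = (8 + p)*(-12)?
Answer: 42976/69875 ≈ 0.61504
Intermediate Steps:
A(p) = -94 - 12*p (A(p) = 2 + (8 + p)*(-12) = 2 + (-96 - 12*p) = -94 - 12*p)
(-91428 + z(-74))/(-133956 + A(475)) = (-91428 + (-74)²)/(-133956 + (-94 - 12*475)) = (-91428 + 5476)/(-133956 + (-94 - 5700)) = -85952/(-133956 - 5794) = -85952/(-139750) = -85952*(-1/139750) = 42976/69875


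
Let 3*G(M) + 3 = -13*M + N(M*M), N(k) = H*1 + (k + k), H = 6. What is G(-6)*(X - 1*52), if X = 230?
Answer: 9078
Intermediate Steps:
N(k) = 6 + 2*k (N(k) = 6*1 + (k + k) = 6 + 2*k)
G(M) = 1 - 13*M/3 + 2*M²/3 (G(M) = -1 + (-13*M + (6 + 2*(M*M)))/3 = -1 + (-13*M + (6 + 2*M²))/3 = -1 + (6 - 13*M + 2*M²)/3 = -1 + (2 - 13*M/3 + 2*M²/3) = 1 - 13*M/3 + 2*M²/3)
G(-6)*(X - 1*52) = (1 - 13/3*(-6) + (⅔)*(-6)²)*(230 - 1*52) = (1 + 26 + (⅔)*36)*(230 - 52) = (1 + 26 + 24)*178 = 51*178 = 9078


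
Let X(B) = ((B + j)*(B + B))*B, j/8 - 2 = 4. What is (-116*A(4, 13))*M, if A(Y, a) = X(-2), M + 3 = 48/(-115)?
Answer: 729408/5 ≈ 1.4588e+5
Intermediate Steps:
j = 48 (j = 16 + 8*4 = 16 + 32 = 48)
M = -393/115 (M = -3 + 48/(-115) = -3 + 48*(-1/115) = -3 - 48/115 = -393/115 ≈ -3.4174)
X(B) = 2*B²*(48 + B) (X(B) = ((B + 48)*(B + B))*B = ((48 + B)*(2*B))*B = (2*B*(48 + B))*B = 2*B²*(48 + B))
A(Y, a) = 368 (A(Y, a) = 2*(-2)²*(48 - 2) = 2*4*46 = 368)
(-116*A(4, 13))*M = -116*368*(-393/115) = -42688*(-393/115) = 729408/5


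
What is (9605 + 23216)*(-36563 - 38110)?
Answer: -2450842533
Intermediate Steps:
(9605 + 23216)*(-36563 - 38110) = 32821*(-74673) = -2450842533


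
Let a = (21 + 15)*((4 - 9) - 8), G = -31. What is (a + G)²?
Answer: 249001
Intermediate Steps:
a = -468 (a = 36*(-5 - 8) = 36*(-13) = -468)
(a + G)² = (-468 - 31)² = (-499)² = 249001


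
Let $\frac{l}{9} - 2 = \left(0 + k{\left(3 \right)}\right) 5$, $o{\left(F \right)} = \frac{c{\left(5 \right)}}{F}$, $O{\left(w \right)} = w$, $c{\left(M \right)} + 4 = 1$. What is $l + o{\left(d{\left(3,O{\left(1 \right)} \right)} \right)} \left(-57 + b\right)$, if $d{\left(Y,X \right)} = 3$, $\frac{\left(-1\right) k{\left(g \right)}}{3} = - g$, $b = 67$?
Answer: $413$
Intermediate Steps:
$c{\left(M \right)} = -3$ ($c{\left(M \right)} = -4 + 1 = -3$)
$k{\left(g \right)} = 3 g$ ($k{\left(g \right)} = - 3 \left(- g\right) = 3 g$)
$o{\left(F \right)} = - \frac{3}{F}$
$l = 423$ ($l = 18 + 9 \left(0 + 3 \cdot 3\right) 5 = 18 + 9 \left(0 + 9\right) 5 = 18 + 9 \cdot 9 \cdot 5 = 18 + 9 \cdot 45 = 18 + 405 = 423$)
$l + o{\left(d{\left(3,O{\left(1 \right)} \right)} \right)} \left(-57 + b\right) = 423 + - \frac{3}{3} \left(-57 + 67\right) = 423 + \left(-3\right) \frac{1}{3} \cdot 10 = 423 - 10 = 413$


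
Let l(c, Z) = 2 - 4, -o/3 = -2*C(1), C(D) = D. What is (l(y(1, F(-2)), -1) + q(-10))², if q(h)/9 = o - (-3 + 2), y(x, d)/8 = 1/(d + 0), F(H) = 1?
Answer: 3721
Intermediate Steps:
y(x, d) = 8/d (y(x, d) = 8/(d + 0) = 8/d)
o = 6 (o = -(-6) = -3*(-2) = 6)
l(c, Z) = -2
q(h) = 63 (q(h) = 9*(6 - (-3 + 2)) = 9*(6 - 1*(-1)) = 9*(6 + 1) = 9*7 = 63)
(l(y(1, F(-2)), -1) + q(-10))² = (-2 + 63)² = 61² = 3721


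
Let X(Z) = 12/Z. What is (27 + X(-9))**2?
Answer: 5929/9 ≈ 658.78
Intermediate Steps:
(27 + X(-9))**2 = (27 + 12/(-9))**2 = (27 + 12*(-1/9))**2 = (27 - 4/3)**2 = (77/3)**2 = 5929/9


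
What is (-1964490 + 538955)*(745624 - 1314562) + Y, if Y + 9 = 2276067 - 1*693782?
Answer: 811042614106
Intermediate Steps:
Y = 1582276 (Y = -9 + (2276067 - 1*693782) = -9 + (2276067 - 693782) = -9 + 1582285 = 1582276)
(-1964490 + 538955)*(745624 - 1314562) + Y = (-1964490 + 538955)*(745624 - 1314562) + 1582276 = -1425535*(-568938) + 1582276 = 811041031830 + 1582276 = 811042614106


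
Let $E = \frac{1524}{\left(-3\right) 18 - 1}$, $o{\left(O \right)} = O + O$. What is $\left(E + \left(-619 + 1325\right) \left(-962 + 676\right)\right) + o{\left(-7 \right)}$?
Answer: $- \frac{11107674}{55} \approx -2.0196 \cdot 10^{5}$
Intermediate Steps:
$o{\left(O \right)} = 2 O$
$E = - \frac{1524}{55}$ ($E = \frac{1524}{-54 - 1} = \frac{1524}{-55} = 1524 \left(- \frac{1}{55}\right) = - \frac{1524}{55} \approx -27.709$)
$\left(E + \left(-619 + 1325\right) \left(-962 + 676\right)\right) + o{\left(-7 \right)} = \left(- \frac{1524}{55} + \left(-619 + 1325\right) \left(-962 + 676\right)\right) + 2 \left(-7\right) = \left(- \frac{1524}{55} + 706 \left(-286\right)\right) - 14 = \left(- \frac{1524}{55} - 201916\right) - 14 = - \frac{11106904}{55} - 14 = - \frac{11107674}{55}$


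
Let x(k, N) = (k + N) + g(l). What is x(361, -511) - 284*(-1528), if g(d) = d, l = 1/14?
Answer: 6073229/14 ≈ 4.3380e+5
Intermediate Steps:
l = 1/14 ≈ 0.071429
x(k, N) = 1/14 + N + k (x(k, N) = (k + N) + 1/14 = (N + k) + 1/14 = 1/14 + N + k)
x(361, -511) - 284*(-1528) = (1/14 - 511 + 361) - 284*(-1528) = -2099/14 - 1*(-433952) = -2099/14 + 433952 = 6073229/14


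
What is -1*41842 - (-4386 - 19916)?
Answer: -17540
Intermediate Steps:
-1*41842 - (-4386 - 19916) = -41842 - 1*(-24302) = -41842 + 24302 = -17540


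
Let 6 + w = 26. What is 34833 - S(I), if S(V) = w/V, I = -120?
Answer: 208999/6 ≈ 34833.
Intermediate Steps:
w = 20 (w = -6 + 26 = 20)
S(V) = 20/V
34833 - S(I) = 34833 - 20/(-120) = 34833 - 20*(-1)/120 = 34833 - 1*(-1/6) = 34833 + 1/6 = 208999/6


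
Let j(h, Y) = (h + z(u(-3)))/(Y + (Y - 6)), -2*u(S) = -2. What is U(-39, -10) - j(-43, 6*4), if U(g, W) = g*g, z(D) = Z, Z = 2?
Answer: 63923/42 ≈ 1522.0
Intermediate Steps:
u(S) = 1 (u(S) = -½*(-2) = 1)
z(D) = 2
U(g, W) = g²
j(h, Y) = (2 + h)/(-6 + 2*Y) (j(h, Y) = (h + 2)/(Y + (Y - 6)) = (2 + h)/(Y + (-6 + Y)) = (2 + h)/(-6 + 2*Y))
U(-39, -10) - j(-43, 6*4) = (-39)² - (2 - 43)/(2*(-3 + 6*4)) = 1521 - (-41)/(2*(-3 + 24)) = 1521 - (-41)/(2*21) = 1521 - 1*(-41/42) = 1521 + 41/42 = 63923/42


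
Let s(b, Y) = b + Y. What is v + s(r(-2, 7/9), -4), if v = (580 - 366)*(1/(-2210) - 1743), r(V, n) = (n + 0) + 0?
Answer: -3709537898/9945 ≈ -3.7301e+5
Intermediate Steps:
r(V, n) = n (r(V, n) = n + 0 = n)
s(b, Y) = Y + b
v = -412167317/1105 (v = 214*(-1/2210 - 1743) = 214*(-3852031/2210) = -412167317/1105 ≈ -3.7300e+5)
v + s(r(-2, 7/9), -4) = -412167317/1105 + (-4 + 7/9) = -412167317/1105 - 29/9 = -3709537898/9945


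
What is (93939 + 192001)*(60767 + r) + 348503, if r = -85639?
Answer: -7111551177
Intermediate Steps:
(93939 + 192001)*(60767 + r) + 348503 = (93939 + 192001)*(60767 - 85639) + 348503 = 285940*(-24872) + 348503 = -7111899680 + 348503 = -7111551177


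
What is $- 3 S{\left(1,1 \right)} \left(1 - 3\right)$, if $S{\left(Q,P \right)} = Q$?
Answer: $6$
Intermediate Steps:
$- 3 S{\left(1,1 \right)} \left(1 - 3\right) = \left(-3\right) 1 \left(1 - 3\right) = \left(-3\right) \left(-2\right) = 6$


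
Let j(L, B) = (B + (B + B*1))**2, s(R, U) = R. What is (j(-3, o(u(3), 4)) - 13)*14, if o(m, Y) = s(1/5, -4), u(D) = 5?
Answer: -4424/25 ≈ -176.96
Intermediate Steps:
o(m, Y) = 1/5
j(L, B) = 9*B**2 (j(L, B) = (B + (B + B))**2 = (B + 2*B)**2 = (3*B)**2 = 9*B**2)
(j(-3, o(u(3), 4)) - 13)*14 = (9*(1/5)**2 - 13)*14 = (9*(1/25) - 13)*14 = (9/25 - 13)*14 = -316/25*14 = -4424/25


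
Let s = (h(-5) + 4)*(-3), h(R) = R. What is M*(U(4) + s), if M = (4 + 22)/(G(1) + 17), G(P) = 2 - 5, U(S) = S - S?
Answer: 39/7 ≈ 5.5714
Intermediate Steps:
U(S) = 0
G(P) = -3
s = 3 (s = (-5 + 4)*(-3) = -1*(-3) = 3)
M = 13/7 (M = (4 + 22)/(-3 + 17) = 26/14 = 26*(1/14) = 13/7 ≈ 1.8571)
M*(U(4) + s) = 13*(0 + 3)/7 = (13/7)*3 = 39/7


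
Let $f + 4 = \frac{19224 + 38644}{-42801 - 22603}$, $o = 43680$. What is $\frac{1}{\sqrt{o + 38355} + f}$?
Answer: $\frac{1305970721}{21926104537394} + \frac{802065603 \sqrt{9115}}{21926104537394} \approx 0.003552$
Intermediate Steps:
$f = - \frac{79871}{16351}$ ($f = -4 + \frac{19224 + 38644}{-42801 - 22603} = -4 + \frac{57868}{-65404} = -4 + 57868 \left(- \frac{1}{65404}\right) = -4 - \frac{14467}{16351} = - \frac{79871}{16351} \approx -4.8848$)
$\frac{1}{\sqrt{o + 38355} + f} = \frac{1}{\sqrt{43680 + 38355} - \frac{79871}{16351}} = \frac{1}{\sqrt{82035} - \frac{79871}{16351}} = \frac{1}{3 \sqrt{9115} - \frac{79871}{16351}} = \frac{1}{- \frac{79871}{16351} + 3 \sqrt{9115}}$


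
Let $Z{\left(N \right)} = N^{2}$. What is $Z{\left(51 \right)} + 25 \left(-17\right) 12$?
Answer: $-2499$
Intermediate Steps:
$Z{\left(51 \right)} + 25 \left(-17\right) 12 = 51^{2} + 25 \left(-17\right) 12 = 2601 - 5100 = -2499$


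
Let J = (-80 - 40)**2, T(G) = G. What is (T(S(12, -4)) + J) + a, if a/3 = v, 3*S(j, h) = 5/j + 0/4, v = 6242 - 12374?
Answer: -143851/36 ≈ -3995.9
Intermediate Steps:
v = -6132
S(j, h) = 5/(3*j) (S(j, h) = (5/j + 0/4)/3 = (5/j + 0*(1/4))/3 = (5/j + 0)/3 = (5/j)/3 = 5/(3*j))
J = 14400 (J = (-120)**2 = 14400)
a = -18396 (a = 3*(-6132) = -18396)
(T(S(12, -4)) + J) + a = ((5/3)/12 + 14400) - 18396 = ((5/3)*(1/12) + 14400) - 18396 = (5/36 + 14400) - 18396 = 518405/36 - 18396 = -143851/36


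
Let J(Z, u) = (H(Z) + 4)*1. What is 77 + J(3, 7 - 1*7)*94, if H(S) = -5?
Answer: -17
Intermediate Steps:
J(Z, u) = -1 (J(Z, u) = (-5 + 4)*1 = -1*1 = -1)
77 + J(3, 7 - 1*7)*94 = 77 - 1*94 = 77 - 94 = -17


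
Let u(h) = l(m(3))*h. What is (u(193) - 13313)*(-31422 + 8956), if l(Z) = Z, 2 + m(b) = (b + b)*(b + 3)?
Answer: 151667966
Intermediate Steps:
m(b) = -2 + 2*b*(3 + b) (m(b) = -2 + (b + b)*(b + 3) = -2 + (2*b)*(3 + b) = -2 + 2*b*(3 + b))
u(h) = 34*h (u(h) = (-2 + 2*3**2 + 6*3)*h = (-2 + 2*9 + 18)*h = (-2 + 18 + 18)*h = 34*h)
(u(193) - 13313)*(-31422 + 8956) = (34*193 - 13313)*(-31422 + 8956) = (6562 - 13313)*(-22466) = -6751*(-22466) = 151667966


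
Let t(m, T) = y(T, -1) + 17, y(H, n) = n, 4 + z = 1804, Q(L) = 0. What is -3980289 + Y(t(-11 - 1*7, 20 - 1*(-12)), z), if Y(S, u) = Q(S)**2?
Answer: -3980289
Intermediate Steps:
z = 1800 (z = -4 + 1804 = 1800)
t(m, T) = 16 (t(m, T) = -1 + 17 = 16)
Y(S, u) = 0 (Y(S, u) = 0**2 = 0)
-3980289 + Y(t(-11 - 1*7, 20 - 1*(-12)), z) = -3980289 + 0 = -3980289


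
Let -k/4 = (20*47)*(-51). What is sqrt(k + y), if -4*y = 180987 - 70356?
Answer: sqrt(656409)/2 ≈ 405.10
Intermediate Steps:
k = 191760 (k = -4*20*47*(-51) = -3760*(-51) = -4*(-47940) = 191760)
y = -110631/4 (y = -(180987 - 70356)/4 = -1/4*110631 = -110631/4 ≈ -27658.)
sqrt(k + y) = sqrt(191760 - 110631/4) = sqrt(656409/4) = sqrt(656409)/2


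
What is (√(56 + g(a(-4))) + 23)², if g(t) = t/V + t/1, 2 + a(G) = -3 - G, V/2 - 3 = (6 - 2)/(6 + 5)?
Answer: 43205/74 + 69*√33374/37 ≈ 924.54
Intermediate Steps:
V = 74/11 (V = 6 + 2*((6 - 2)/(6 + 5)) = 6 + 2*(4/11) = 6 + 8/11 = 74/11 ≈ 6.7273)
a(G) = -5 - G (a(G) = -2 + (-3 - G) = -5 - G)
g(t) = 85*t/74 (g(t) = t/(74/11) + t/1 = t*(11/74) + t*1 = 11*t/74 + t = 85*t/74)
(√(56 + g(a(-4))) + 23)² = (√(56 + 85*(-5 - 1*(-4))/74) + 23)² = (√(56 + 85*(-5 + 4)/74) + 23)² = (√(56 + (85/74)*(-1)) + 23)² = (√(56 - 85/74) + 23)² = (√(4059/74) + 23)² = (3*√33374/74 + 23)² = (23 + 3*√33374/74)²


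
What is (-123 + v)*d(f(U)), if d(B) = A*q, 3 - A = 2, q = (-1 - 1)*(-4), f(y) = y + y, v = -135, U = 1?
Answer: -2064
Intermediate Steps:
f(y) = 2*y
q = 8 (q = -2*(-4) = 8)
A = 1 (A = 3 - 1*2 = 3 - 2 = 1)
d(B) = 8 (d(B) = 1*8 = 8)
(-123 + v)*d(f(U)) = (-123 - 135)*8 = -258*8 = -2064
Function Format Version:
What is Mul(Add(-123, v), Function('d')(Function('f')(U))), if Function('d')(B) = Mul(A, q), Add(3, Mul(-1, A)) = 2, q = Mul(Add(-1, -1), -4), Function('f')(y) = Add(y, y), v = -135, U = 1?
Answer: -2064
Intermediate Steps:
Function('f')(y) = Mul(2, y)
q = 8 (q = Mul(-2, -4) = 8)
A = 1 (A = Add(3, Mul(-1, 2)) = Add(3, -2) = 1)
Function('d')(B) = 8 (Function('d')(B) = Mul(1, 8) = 8)
Mul(Add(-123, v), Function('d')(Function('f')(U))) = Mul(Add(-123, -135), 8) = Mul(-258, 8) = -2064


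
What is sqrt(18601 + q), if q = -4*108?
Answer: sqrt(18169) ≈ 134.79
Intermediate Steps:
q = -432
sqrt(18601 + q) = sqrt(18601 - 432) = sqrt(18169)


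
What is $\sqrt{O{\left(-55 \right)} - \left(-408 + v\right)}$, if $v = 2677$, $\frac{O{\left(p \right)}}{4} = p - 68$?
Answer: $i \sqrt{2761} \approx 52.545 i$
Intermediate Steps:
$O{\left(p \right)} = -272 + 4 p$ ($O{\left(p \right)} = 4 \left(p - 68\right) = 4 \left(-68 + p\right) = -272 + 4 p$)
$\sqrt{O{\left(-55 \right)} - \left(-408 + v\right)} = \sqrt{\left(-272 + 4 \left(-55\right)\right) + \left(\left(\left(-43\right) \left(-9\right) + 21\right) - 2677\right)} = \sqrt{\left(-272 - 220\right) + \left(\left(387 + 21\right) - 2677\right)} = \sqrt{-492 + \left(408 - 2677\right)} = \sqrt{-492 - 2269} = \sqrt{-2761} = i \sqrt{2761}$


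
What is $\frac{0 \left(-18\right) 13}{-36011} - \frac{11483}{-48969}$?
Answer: $\frac{11483}{48969} \approx 0.2345$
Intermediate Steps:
$\frac{0 \left(-18\right) 13}{-36011} - \frac{11483}{-48969} = 0 \cdot 13 \left(- \frac{1}{36011}\right) - - \frac{11483}{48969} = 0 \left(- \frac{1}{36011}\right) + \frac{11483}{48969} = 0 + \frac{11483}{48969} = \frac{11483}{48969}$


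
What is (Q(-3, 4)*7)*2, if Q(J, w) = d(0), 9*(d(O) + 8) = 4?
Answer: -952/9 ≈ -105.78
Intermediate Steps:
d(O) = -68/9 (d(O) = -8 + (⅑)*4 = -8 + 4/9 = -68/9)
Q(J, w) = -68/9
(Q(-3, 4)*7)*2 = -68/9*7*2 = -476/9*2 = -952/9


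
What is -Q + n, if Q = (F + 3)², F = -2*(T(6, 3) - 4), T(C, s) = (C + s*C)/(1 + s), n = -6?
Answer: -7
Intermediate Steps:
T(C, s) = (C + C*s)/(1 + s)
F = -4 (F = -2*(6 - 4) = -2*2 = -4)
Q = 1 (Q = (-4 + 3)² = (-1)² = 1)
-Q + n = -1*1 - 6 = -1 - 6 = -7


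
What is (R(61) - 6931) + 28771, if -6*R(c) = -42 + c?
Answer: 131021/6 ≈ 21837.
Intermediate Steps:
R(c) = 7 - c/6 (R(c) = -(-42 + c)/6 = 7 - c/6)
(R(61) - 6931) + 28771 = ((7 - ⅙*61) - 6931) + 28771 = ((7 - 61/6) - 6931) + 28771 = (-19/6 - 6931) + 28771 = -41605/6 + 28771 = 131021/6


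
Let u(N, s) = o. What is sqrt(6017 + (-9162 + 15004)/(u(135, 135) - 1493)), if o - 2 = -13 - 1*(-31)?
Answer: sqrt(13046654127)/1473 ≈ 77.544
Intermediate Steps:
o = 20 (o = 2 + (-13 - 1*(-31)) = 2 + (-13 + 31) = 2 + 18 = 20)
u(N, s) = 20
sqrt(6017 + (-9162 + 15004)/(u(135, 135) - 1493)) = sqrt(6017 + (-9162 + 15004)/(20 - 1493)) = sqrt(6017 + 5842/(-1473)) = sqrt(6017 + 5842*(-1/1473)) = sqrt(6017 - 5842/1473) = sqrt(8857199/1473) = sqrt(13046654127)/1473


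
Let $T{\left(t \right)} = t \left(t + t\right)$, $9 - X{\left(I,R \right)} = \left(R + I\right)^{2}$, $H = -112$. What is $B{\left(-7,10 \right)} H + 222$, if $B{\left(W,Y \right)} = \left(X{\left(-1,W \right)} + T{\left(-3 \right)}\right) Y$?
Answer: $41662$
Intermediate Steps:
$X{\left(I,R \right)} = 9 - \left(I + R\right)^{2}$ ($X{\left(I,R \right)} = 9 - \left(R + I\right)^{2} = 9 - \left(I + R\right)^{2}$)
$T{\left(t \right)} = 2 t^{2}$ ($T{\left(t \right)} = t 2 t = 2 t^{2}$)
$B{\left(W,Y \right)} = Y \left(27 - \left(-1 + W\right)^{2}\right)$ ($B{\left(W,Y \right)} = \left(\left(9 - \left(-1 + W\right)^{2}\right) + 2 \left(-3\right)^{2}\right) Y = \left(\left(9 - \left(-1 + W\right)^{2}\right) + 2 \cdot 9\right) Y = \left(\left(9 - \left(-1 + W\right)^{2}\right) + 18\right) Y = \left(27 - \left(-1 + W\right)^{2}\right) Y = Y \left(27 - \left(-1 + W\right)^{2}\right)$)
$B{\left(-7,10 \right)} H + 222 = 10 \left(27 - \left(-1 - 7\right)^{2}\right) \left(-112\right) + 222 = 10 \left(27 - \left(-8\right)^{2}\right) \left(-112\right) + 222 = 10 \left(27 - 64\right) \left(-112\right) + 222 = 10 \left(-37\right) \left(-112\right) + 222 = \left(-370\right) \left(-112\right) + 222 = 41440 + 222 = 41662$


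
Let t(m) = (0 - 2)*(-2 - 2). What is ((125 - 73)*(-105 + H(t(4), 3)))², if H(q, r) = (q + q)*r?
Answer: 8785296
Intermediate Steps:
t(m) = 8 (t(m) = -2*(-4) = 8)
H(q, r) = 2*q*r (H(q, r) = (2*q)*r = 2*q*r)
((125 - 73)*(-105 + H(t(4), 3)))² = ((125 - 73)*(-105 + 2*8*3))² = (52*(-105 + 48))² = (52*(-57))² = (-2964)² = 8785296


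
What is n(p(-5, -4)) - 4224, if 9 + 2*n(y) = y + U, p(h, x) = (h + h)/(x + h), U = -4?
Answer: -76139/18 ≈ -4229.9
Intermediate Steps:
p(h, x) = 2*h/(h + x) (p(h, x) = (2*h)/(h + x) = 2*h/(h + x))
n(y) = -13/2 + y/2 (n(y) = -9/2 + (y - 4)/2 = -9/2 + (-4 + y)/2 = -9/2 + (-2 + y/2) = -13/2 + y/2)
n(p(-5, -4)) - 4224 = (-13/2 + (2*(-5)/(-5 - 4))/2) - 4224 = (-13/2 + (2*(-5)/(-9))/2) - 4224 = (-13/2 + (2*(-5)*(-1/9))/2) - 4224 = (-13/2 + (1/2)*(10/9)) - 4224 = (-13/2 + 5/9) - 4224 = -107/18 - 4224 = -76139/18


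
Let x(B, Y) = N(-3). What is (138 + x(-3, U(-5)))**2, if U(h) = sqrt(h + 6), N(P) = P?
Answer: 18225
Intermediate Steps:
U(h) = sqrt(6 + h)
x(B, Y) = -3
(138 + x(-3, U(-5)))**2 = (138 - 3)**2 = 135**2 = 18225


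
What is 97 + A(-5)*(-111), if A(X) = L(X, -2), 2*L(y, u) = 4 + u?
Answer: -14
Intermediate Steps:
L(y, u) = 2 + u/2 (L(y, u) = (4 + u)/2 = 2 + u/2)
A(X) = 1 (A(X) = 2 + (1/2)*(-2) = 2 - 1 = 1)
97 + A(-5)*(-111) = 97 + 1*(-111) = 97 - 111 = -14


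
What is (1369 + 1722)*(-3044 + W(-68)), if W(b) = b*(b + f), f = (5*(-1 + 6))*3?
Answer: -10880320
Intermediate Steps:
f = 75 (f = (5*5)*3 = 25*3 = 75)
W(b) = b*(75 + b) (W(b) = b*(b + 75) = b*(75 + b))
(1369 + 1722)*(-3044 + W(-68)) = (1369 + 1722)*(-3044 - 68*(75 - 68)) = 3091*(-3044 - 68*7) = 3091*(-3044 - 476) = 3091*(-3520) = -10880320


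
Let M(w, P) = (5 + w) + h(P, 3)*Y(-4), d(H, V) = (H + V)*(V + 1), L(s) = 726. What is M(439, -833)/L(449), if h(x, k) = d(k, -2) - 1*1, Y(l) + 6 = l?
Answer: 232/363 ≈ 0.63912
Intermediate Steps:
d(H, V) = (1 + V)*(H + V) (d(H, V) = (H + V)*(1 + V) = (1 + V)*(H + V))
Y(l) = -6 + l
h(x, k) = 1 - k (h(x, k) = (k - 2 + (-2)**2 + k*(-2)) - 1*1 = (k - 2 + 4 - 2*k) - 1 = (2 - k) - 1 = 1 - k)
M(w, P) = 25 + w (M(w, P) = (5 + w) + (1 - 1*3)*(-6 - 4) = (5 + w) + (1 - 3)*(-10) = (5 + w) - 2*(-10) = (5 + w) + 20 = 25 + w)
M(439, -833)/L(449) = (25 + 439)/726 = 464*(1/726) = 232/363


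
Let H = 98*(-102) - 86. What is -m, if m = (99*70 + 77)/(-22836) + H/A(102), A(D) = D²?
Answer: 2296465/1799892 ≈ 1.2759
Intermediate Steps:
H = -10082 (H = -9996 - 86 = -10082)
m = -2296465/1799892 (m = (99*70 + 77)/(-22836) - 10082/(102²) = (6930 + 77)*(-1/22836) - 10082/10404 = 7007*(-1/22836) - 10082*1/10404 = -637/2076 - 5041/5202 = -2296465/1799892 ≈ -1.2759)
-m = -1*(-2296465/1799892) = 2296465/1799892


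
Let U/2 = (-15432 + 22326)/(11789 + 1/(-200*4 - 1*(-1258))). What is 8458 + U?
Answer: 45674127158/5399363 ≈ 8459.2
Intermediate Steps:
U = 6314904/5399363 (U = 2*((-15432 + 22326)/(11789 + 1/(-200*4 - 1*(-1258)))) = 2*(6894/(11789 + 1/(-800 + 1258))) = 2*(6894/(11789 + 1/458)) = 2*(6894/(5399363/458)) = 2*(6894*(458/5399363)) = 2*(3157452/5399363) = 6314904/5399363 ≈ 1.1696)
8458 + U = 8458 + 6314904/5399363 = 45674127158/5399363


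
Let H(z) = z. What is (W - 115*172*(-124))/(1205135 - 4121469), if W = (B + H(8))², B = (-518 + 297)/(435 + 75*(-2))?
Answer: -199226421481/236879229150 ≈ -0.84105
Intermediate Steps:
B = -221/285 (B = -221/(435 - 150) = -221/285 ≈ -0.77544)
W = 4239481/81225 (W = (-221/285 + 8)² = (2059/285)² = 4239481/81225 ≈ 52.194)
(W - 115*172*(-124))/(1205135 - 4121469) = (4239481/81225 - 115*172*(-124))/(1205135 - 4121469) = (4239481/81225 - 19780*(-124))/(-2916334) = (4239481/81225 + 2452720)*(-1/2916334) = (199226421481/81225)*(-1/2916334) = -199226421481/236879229150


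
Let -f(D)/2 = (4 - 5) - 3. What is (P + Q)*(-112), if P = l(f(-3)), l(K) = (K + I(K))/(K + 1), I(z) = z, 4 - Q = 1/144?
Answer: -1939/3 ≈ -646.33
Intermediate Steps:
f(D) = 8 (f(D) = -2*((4 - 5) - 3) = -2*(-1 - 3) = -2*(-4) = 8)
Q = 575/144 (Q = 4 - 1/144 = 575/144 ≈ 3.9931)
l(K) = 2*K/(1 + K) (l(K) = (K + K)/(K + 1) = (2*K)/(1 + K) = 2*K/(1 + K))
P = 16/9 (P = 2*8/(1 + 8) = 2*8/9 = 2*8*(1/9) = 16/9 ≈ 1.7778)
(P + Q)*(-112) = (16/9 + 575/144)*(-112) = (277/48)*(-112) = -1939/3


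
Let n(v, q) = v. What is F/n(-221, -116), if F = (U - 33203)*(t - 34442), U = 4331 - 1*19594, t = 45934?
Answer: 2520232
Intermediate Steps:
U = -15263 (U = 4331 - 19594 = -15263)
F = -556971272 (F = (-15263 - 33203)*(45934 - 34442) = -48466*11492 = -556971272)
F/n(-221, -116) = -556971272/(-221) = -556971272*(-1/221) = 2520232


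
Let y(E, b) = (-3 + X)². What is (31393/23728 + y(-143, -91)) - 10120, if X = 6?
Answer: -239882415/23728 ≈ -10110.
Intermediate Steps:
y(E, b) = 9 (y(E, b) = (-3 + 6)² = 3² = 9)
(31393/23728 + y(-143, -91)) - 10120 = (31393/23728 + 9) - 10120 = 244945/23728 - 10120 = -239882415/23728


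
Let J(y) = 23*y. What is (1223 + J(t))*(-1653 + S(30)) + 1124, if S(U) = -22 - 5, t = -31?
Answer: -855676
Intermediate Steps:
S(U) = -27
(1223 + J(t))*(-1653 + S(30)) + 1124 = (1223 + 23*(-31))*(-1653 - 27) + 1124 = (1223 - 713)*(-1680) + 1124 = 510*(-1680) + 1124 = -856800 + 1124 = -855676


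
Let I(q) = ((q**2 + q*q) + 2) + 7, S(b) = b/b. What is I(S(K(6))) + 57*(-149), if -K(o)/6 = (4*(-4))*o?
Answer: -8482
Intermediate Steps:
K(o) = 96*o (K(o) = -6*4*(-4)*o = -(-96)*o = 96*o)
S(b) = 1
I(q) = 9 + 2*q**2 (I(q) = ((q**2 + q**2) + 2) + 7 = (2*q**2 + 2) + 7 = (2 + 2*q**2) + 7 = 9 + 2*q**2)
I(S(K(6))) + 57*(-149) = (9 + 2*1**2) + 57*(-149) = (9 + 2*1) - 8493 = (9 + 2) - 8493 = 11 - 8493 = -8482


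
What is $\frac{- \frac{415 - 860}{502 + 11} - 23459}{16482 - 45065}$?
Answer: $\frac{12034022}{14663079} \approx 0.8207$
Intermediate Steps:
$\frac{- \frac{415 - 860}{502 + 11} - 23459}{16482 - 45065} = \frac{- \frac{-445}{513} - 23459}{-28583} = \left(- \frac{-445}{513} - 23459\right) \left(- \frac{1}{28583}\right) = \left(\left(-1\right) \left(- \frac{445}{513}\right) - 23459\right) \left(- \frac{1}{28583}\right) = \left(\frac{445}{513} - 23459\right) \left(- \frac{1}{28583}\right) = \left(- \frac{12034022}{513}\right) \left(- \frac{1}{28583}\right) = \frac{12034022}{14663079}$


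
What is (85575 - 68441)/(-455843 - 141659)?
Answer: -8567/298751 ≈ -0.028676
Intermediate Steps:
(85575 - 68441)/(-455843 - 141659) = 17134/(-597502) = 17134*(-1/597502) = -8567/298751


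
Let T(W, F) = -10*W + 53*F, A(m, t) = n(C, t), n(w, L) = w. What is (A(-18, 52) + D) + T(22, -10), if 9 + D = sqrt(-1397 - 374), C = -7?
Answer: -766 + I*sqrt(1771) ≈ -766.0 + 42.083*I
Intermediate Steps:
A(m, t) = -7
D = -9 + I*sqrt(1771) (D = -9 + sqrt(-1397 - 374) = -9 + sqrt(-1771) = -9 + I*sqrt(1771) ≈ -9.0 + 42.083*I)
(A(-18, 52) + D) + T(22, -10) = (-7 + (-9 + I*sqrt(1771))) + (-10*22 + 53*(-10)) = (-16 + I*sqrt(1771)) + (-220 - 530) = (-16 + I*sqrt(1771)) - 750 = -766 + I*sqrt(1771)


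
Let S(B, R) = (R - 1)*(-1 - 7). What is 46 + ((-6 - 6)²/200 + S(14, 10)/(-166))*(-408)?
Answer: -881302/2075 ≈ -424.72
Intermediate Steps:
S(B, R) = 8 - 8*R (S(B, R) = (-1 + R)*(-8) = 8 - 8*R)
46 + ((-6 - 6)²/200 + S(14, 10)/(-166))*(-408) = 46 + ((-6 - 6)²/200 + (8 - 8*10)/(-166))*(-408) = 46 + ((-12)²*(1/200) + (8 - 80)*(-1/166))*(-408) = 46 + (144*(1/200) - 72*(-1/166))*(-408) = 46 + (18/25 + 36/83)*(-408) = 46 + (2394/2075)*(-408) = 46 - 976752/2075 = -881302/2075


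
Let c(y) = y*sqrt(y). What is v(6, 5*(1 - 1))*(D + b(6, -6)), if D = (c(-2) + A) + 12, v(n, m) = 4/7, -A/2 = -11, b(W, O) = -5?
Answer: 116/7 - 8*I*sqrt(2)/7 ≈ 16.571 - 1.6162*I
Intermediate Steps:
A = 22 (A = -2*(-11) = 22)
v(n, m) = 4/7 (v(n, m) = 4*(1/7) = 4/7)
c(y) = y**(3/2)
D = 34 - 2*I*sqrt(2) (D = ((-2)**(3/2) + 22) + 12 = (-2*I*sqrt(2) + 22) + 12 = (22 - 2*I*sqrt(2)) + 12 = 34 - 2*I*sqrt(2) ≈ 34.0 - 2.8284*I)
v(6, 5*(1 - 1))*(D + b(6, -6)) = 4*((34 - 2*I*sqrt(2)) - 5)/7 = 4*(29 - 2*I*sqrt(2))/7 = 116/7 - 8*I*sqrt(2)/7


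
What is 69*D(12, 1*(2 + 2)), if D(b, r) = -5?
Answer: -345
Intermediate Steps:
69*D(12, 1*(2 + 2)) = 69*(-5) = -345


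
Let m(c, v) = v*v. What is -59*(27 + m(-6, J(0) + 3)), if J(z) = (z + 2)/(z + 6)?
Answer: -20237/9 ≈ -2248.6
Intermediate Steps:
J(z) = (2 + z)/(6 + z)
m(c, v) = v²
-59*(27 + m(-6, J(0) + 3)) = -59*(27 + ((2 + 0)/(6 + 0) + 3)²) = -59*(27 + (2/6 + 3)²) = -59*(27 + ((⅙)*2 + 3)²) = -59*(27 + (⅓ + 3)²) = -59*(27 + (10/3)²) = -59*(27 + 100/9) = -59*343/9 = -20237/9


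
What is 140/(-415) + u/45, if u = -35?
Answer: -833/747 ≈ -1.1151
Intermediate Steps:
140/(-415) + u/45 = 140/(-415) - 35/45 = 140*(-1/415) - 35*1/45 = -28/83 - 7/9 = -833/747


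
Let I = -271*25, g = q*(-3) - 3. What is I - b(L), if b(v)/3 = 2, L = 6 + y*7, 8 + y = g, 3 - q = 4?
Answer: -6781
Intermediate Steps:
q = -1 (q = 3 - 1*4 = 3 - 4 = -1)
g = 0 (g = -1*(-3) - 3 = 3 - 3 = 0)
y = -8 (y = -8 + 0 = -8)
I = -6775
L = -50 (L = 6 - 8*7 = 6 - 56 = -50)
b(v) = 6 (b(v) = 3*2 = 6)
I - b(L) = -6775 - 1*6 = -6775 - 6 = -6781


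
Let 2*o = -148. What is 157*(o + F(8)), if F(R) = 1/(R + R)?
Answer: -185731/16 ≈ -11608.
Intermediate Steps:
F(R) = 1/(2*R)
o = -74 (o = (1/2)*(-148) = -74)
157*(o + F(8)) = 157*(-74 + (1/2)/8) = 157*(-74 + (1/2)*(1/8)) = 157*(-74 + 1/16) = 157*(-1183/16) = -185731/16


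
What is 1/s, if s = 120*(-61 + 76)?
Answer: 1/1800 ≈ 0.00055556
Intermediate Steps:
s = 1800 (s = 120*15 = 1800)
1/s = 1/1800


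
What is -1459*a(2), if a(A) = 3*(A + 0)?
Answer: -8754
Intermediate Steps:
a(A) = 3*A
-1459*a(2) = -4377*2 = -1459*6 = -8754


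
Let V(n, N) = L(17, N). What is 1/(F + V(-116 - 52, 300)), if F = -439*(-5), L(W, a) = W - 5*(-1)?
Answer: 1/2217 ≈ 0.00045106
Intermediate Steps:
L(W, a) = 5 + W (L(W, a) = W + 5 = 5 + W)
V(n, N) = 22 (V(n, N) = 5 + 17 = 22)
F = 2195
1/(F + V(-116 - 52, 300)) = 1/(2195 + 22) = 1/2217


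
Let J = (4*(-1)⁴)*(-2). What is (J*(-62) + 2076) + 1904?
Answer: 4476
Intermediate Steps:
J = -8 (J = (4*1)*(-2) = 4*(-2) = -8)
(J*(-62) + 2076) + 1904 = (-8*(-62) + 2076) + 1904 = (496 + 2076) + 1904 = 2572 + 1904 = 4476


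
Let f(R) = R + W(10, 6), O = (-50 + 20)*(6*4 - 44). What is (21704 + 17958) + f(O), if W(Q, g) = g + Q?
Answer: 40278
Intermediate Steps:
W(Q, g) = Q + g
O = 600 (O = -30*(24 - 44) = -30*(-20) = 600)
f(R) = 16 + R (f(R) = R + (10 + 6) = R + 16 = 16 + R)
(21704 + 17958) + f(O) = (21704 + 17958) + (16 + 600) = 39662 + 616 = 40278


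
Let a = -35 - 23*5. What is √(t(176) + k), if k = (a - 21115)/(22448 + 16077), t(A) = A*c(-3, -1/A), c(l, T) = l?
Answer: I*√31378558565/7705 ≈ 22.99*I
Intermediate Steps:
a = -150 (a = -35 - 115 = -150)
t(A) = -3*A (t(A) = A*(-3) = -3*A)
k = -4253/7705 (k = (-150 - 21115)/(22448 + 16077) = -21265/38525 = -21265*1/38525 = -4253/7705 ≈ -0.55198)
√(t(176) + k) = √(-3*176 - 4253/7705) = √(-528 - 4253/7705) = √(-4072493/7705) = I*√31378558565/7705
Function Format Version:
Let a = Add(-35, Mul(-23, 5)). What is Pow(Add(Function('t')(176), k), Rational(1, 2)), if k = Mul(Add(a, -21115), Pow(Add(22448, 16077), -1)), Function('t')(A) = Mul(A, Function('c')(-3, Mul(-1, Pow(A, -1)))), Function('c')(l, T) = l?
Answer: Mul(Rational(1, 7705), I, Pow(31378558565, Rational(1, 2))) ≈ Mul(22.990, I)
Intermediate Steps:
a = -150 (a = Add(-35, -115) = -150)
Function('t')(A) = Mul(-3, A) (Function('t')(A) = Mul(A, -3) = Mul(-3, A))
k = Rational(-4253, 7705) (k = Mul(Add(-150, -21115), Pow(Add(22448, 16077), -1)) = Mul(-21265, Pow(38525, -1)) = Mul(-21265, Rational(1, 38525)) = Rational(-4253, 7705) ≈ -0.55198)
Pow(Add(Function('t')(176), k), Rational(1, 2)) = Pow(Add(Mul(-3, 176), Rational(-4253, 7705)), Rational(1, 2)) = Pow(Add(-528, Rational(-4253, 7705)), Rational(1, 2)) = Pow(Rational(-4072493, 7705), Rational(1, 2)) = Mul(Rational(1, 7705), I, Pow(31378558565, Rational(1, 2)))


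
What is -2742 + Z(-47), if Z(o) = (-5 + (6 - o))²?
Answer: -438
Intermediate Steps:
Z(o) = (1 - o)²
-2742 + Z(-47) = -2742 + (-1 - 47)² = -2742 + (-48)² = -2742 + 2304 = -438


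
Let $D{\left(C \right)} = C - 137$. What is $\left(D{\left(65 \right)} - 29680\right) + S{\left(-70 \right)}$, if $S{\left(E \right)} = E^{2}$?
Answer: $-24852$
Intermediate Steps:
$D{\left(C \right)} = -137 + C$
$\left(D{\left(65 \right)} - 29680\right) + S{\left(-70 \right)} = \left(\left(-137 + 65\right) - 29680\right) + \left(-70\right)^{2} = \left(-72 - 29680\right) + 4900 = -29752 + 4900 = -24852$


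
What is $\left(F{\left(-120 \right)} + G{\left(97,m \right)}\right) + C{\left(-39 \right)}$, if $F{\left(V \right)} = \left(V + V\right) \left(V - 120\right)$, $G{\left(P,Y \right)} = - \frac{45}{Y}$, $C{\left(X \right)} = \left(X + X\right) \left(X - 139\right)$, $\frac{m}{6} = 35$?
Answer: $\frac{1000773}{14} \approx 71484.0$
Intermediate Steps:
$m = 210$ ($m = 6 \cdot 35 = 210$)
$C{\left(X \right)} = 2 X \left(-139 + X\right)$
$F{\left(V \right)} = 2 V \left(-120 + V\right)$
$\left(F{\left(-120 \right)} + G{\left(97,m \right)}\right) + C{\left(-39 \right)} = \left(2 \left(-120\right) \left(-120 - 120\right) - \frac{45}{210}\right) + 2 \left(-39\right) \left(-139 - 39\right) = \left(2 \left(-120\right) \left(-240\right) - \frac{3}{14}\right) + 2 \left(-39\right) \left(-178\right) = \left(57600 - \frac{3}{14}\right) + 13884 = \frac{806397}{14} + 13884 = \frac{1000773}{14}$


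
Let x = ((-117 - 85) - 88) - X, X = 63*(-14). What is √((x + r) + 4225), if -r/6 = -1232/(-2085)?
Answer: √2325018945/695 ≈ 69.379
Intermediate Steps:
r = -2464/695 (r = -(-7392)/(-2085) = -(-7392)*(-1)/2085 = -6*1232/2085 = -2464/695 ≈ -3.5453)
X = -882
x = 592 (x = ((-117 - 85) - 88) - 1*(-882) = (-202 - 88) + 882 = -290 + 882 = 592)
√((x + r) + 4225) = √((592 - 2464/695) + 4225) = √(408976/695 + 4225) = √(3345351/695) = √2325018945/695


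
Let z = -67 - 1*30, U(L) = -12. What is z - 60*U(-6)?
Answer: 623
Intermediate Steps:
z = -97 (z = -67 - 30 = -97)
z - 60*U(-6) = -97 - 60*(-12) = -97 + 720 = 623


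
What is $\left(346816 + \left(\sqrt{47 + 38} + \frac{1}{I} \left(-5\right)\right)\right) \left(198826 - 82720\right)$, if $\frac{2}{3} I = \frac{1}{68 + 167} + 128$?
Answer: $\frac{32737408779148}{813} + 116106 \sqrt{85} \approx 4.0268 \cdot 10^{10}$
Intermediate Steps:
$I = \frac{90243}{470}$ ($I = \frac{3 \left(\frac{1}{68 + 167} + 128\right)}{2} = \frac{3 \left(\frac{1}{235} + 128\right)}{2} = \frac{3}{2} \cdot \frac{30081}{235} = \frac{90243}{470} \approx 192.01$)
$\left(346816 + \left(\sqrt{47 + 38} + \frac{1}{I} \left(-5\right)\right)\right) \left(198826 - 82720\right) = \left(346816 + \left(\sqrt{47 + 38} + \frac{1}{\frac{90243}{470}} \left(-5\right)\right)\right) \left(198826 - 82720\right) = \left(346816 + \left(\sqrt{85} + \frac{470}{90243} \left(-5\right)\right)\right) 116106 = \left(346816 - \left(\frac{2350}{90243} - \sqrt{85}\right)\right) 116106 = \left(\frac{31297713938}{90243} + \sqrt{85}\right) 116106 = \frac{32737408779148}{813} + 116106 \sqrt{85}$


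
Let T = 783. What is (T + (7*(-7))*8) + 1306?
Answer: 1697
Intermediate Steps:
(T + (7*(-7))*8) + 1306 = (783 + (7*(-7))*8) + 1306 = (783 - 49*8) + 1306 = (783 - 392) + 1306 = 391 + 1306 = 1697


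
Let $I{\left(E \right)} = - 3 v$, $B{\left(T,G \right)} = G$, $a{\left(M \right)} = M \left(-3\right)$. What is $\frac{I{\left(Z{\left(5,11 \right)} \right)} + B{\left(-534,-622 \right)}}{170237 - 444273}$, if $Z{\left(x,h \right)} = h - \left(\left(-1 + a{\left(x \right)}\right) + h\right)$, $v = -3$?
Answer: $\frac{613}{274036} \approx 0.0022369$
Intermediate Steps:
$a{\left(M \right)} = - 3 M$
$Z{\left(x,h \right)} = 1 + 3 x$ ($Z{\left(x,h \right)} = h - \left(\left(-1 - 3 x\right) + h\right) = h - \left(-1 + h - 3 x\right) = h + \left(1 - h + 3 x\right) = 1 + 3 x$)
$I{\left(E \right)} = 9$ ($I{\left(E \right)} = \left(-3\right) \left(-3\right) = 9$)
$\frac{I{\left(Z{\left(5,11 \right)} \right)} + B{\left(-534,-622 \right)}}{170237 - 444273} = \frac{9 - 622}{170237 - 444273} = - \frac{613}{-274036} = \left(-613\right) \left(- \frac{1}{274036}\right) = \frac{613}{274036}$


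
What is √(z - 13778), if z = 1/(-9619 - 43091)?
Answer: I*√38280025062510/52710 ≈ 117.38*I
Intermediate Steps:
z = -1/52710 (z = 1/(-52710) = -1/52710 ≈ -1.8972e-5)
√(z - 13778) = √(-1/52710 - 13778) = √(-726238381/52710) = I*√38280025062510/52710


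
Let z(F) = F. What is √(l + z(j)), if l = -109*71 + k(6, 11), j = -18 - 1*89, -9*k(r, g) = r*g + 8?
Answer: 188*I*√2/3 ≈ 88.624*I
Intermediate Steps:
k(r, g) = -8/9 - g*r/9 (k(r, g) = -(r*g + 8)/9 = -(g*r + 8)/9 = -(8 + g*r)/9 = -8/9 - g*r/9)
j = -107 (j = -18 - 89 = -107)
l = -69725/9 (l = -109*71 + (-8/9 - ⅑*11*6) = -7739 + (-8/9 - 22/3) = -7739 - 74/9 = -69725/9 ≈ -7747.2)
√(l + z(j)) = √(-69725/9 - 107) = √(-70688/9) = 188*I*√2/3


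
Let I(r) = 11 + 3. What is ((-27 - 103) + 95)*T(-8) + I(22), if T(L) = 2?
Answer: -56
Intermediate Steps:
I(r) = 14
((-27 - 103) + 95)*T(-8) + I(22) = ((-27 - 103) + 95)*2 + 14 = (-130 + 95)*2 + 14 = -35*2 + 14 = -70 + 14 = -56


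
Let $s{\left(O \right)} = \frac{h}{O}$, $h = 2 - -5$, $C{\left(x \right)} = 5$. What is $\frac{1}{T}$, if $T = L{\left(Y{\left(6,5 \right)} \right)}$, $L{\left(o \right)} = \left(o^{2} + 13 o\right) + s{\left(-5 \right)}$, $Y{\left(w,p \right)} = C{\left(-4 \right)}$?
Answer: $\frac{5}{443} \approx 0.011287$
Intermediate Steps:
$h = 7$ ($h = 2 + 5 = 7$)
$s{\left(O \right)} = \frac{7}{O}$
$Y{\left(w,p \right)} = 5$
$L{\left(o \right)} = - \frac{7}{5} + o^{2} + 13 o$ ($L{\left(o \right)} = \left(o^{2} + 13 o\right) + \frac{7}{-5} = \left(o^{2} + 13 o\right) + 7 \left(- \frac{1}{5}\right) = \left(o^{2} + 13 o\right) - \frac{7}{5} = - \frac{7}{5} + o^{2} + 13 o$)
$T = \frac{443}{5}$ ($T = - \frac{7}{5} + 5^{2} + 13 \cdot 5 = - \frac{7}{5} + 25 + 65 = \frac{443}{5} \approx 88.6$)
$\frac{1}{T} = \frac{1}{\frac{443}{5}} = \frac{5}{443}$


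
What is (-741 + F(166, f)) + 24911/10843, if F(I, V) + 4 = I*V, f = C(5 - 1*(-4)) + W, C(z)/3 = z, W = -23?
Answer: -853372/10843 ≈ -78.703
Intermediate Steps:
C(z) = 3*z
f = 4 (f = 3*(5 - 1*(-4)) - 23 = 3*(5 + 4) - 23 = 3*9 - 23 = 27 - 23 = 4)
F(I, V) = -4 + I*V
(-741 + F(166, f)) + 24911/10843 = (-741 + (-4 + 166*4)) + 24911/10843 = (-741 + (-4 + 664)) + 24911*(1/10843) = (-741 + 660) + 24911/10843 = -81 + 24911/10843 = -853372/10843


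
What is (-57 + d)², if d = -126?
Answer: 33489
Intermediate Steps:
(-57 + d)² = (-57 - 126)² = (-183)² = 33489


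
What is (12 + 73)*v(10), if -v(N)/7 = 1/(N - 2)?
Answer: -595/8 ≈ -74.375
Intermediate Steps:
v(N) = -7/(-2 + N) (v(N) = -7/(N - 2) = -7/(-2 + N))
(12 + 73)*v(10) = (12 + 73)*(-7/(-2 + 10)) = 85*(-7/8) = -595/8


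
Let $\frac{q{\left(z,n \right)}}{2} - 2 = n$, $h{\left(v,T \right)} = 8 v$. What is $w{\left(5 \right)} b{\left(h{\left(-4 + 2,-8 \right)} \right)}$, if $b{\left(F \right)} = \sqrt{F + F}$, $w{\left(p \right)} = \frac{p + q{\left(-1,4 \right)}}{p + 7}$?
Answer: $\frac{17 i \sqrt{2}}{3} \approx 8.0139 i$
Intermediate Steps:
$q{\left(z,n \right)} = 4 + 2 n$
$w{\left(p \right)} = \frac{12 + p}{7 + p}$ ($w{\left(p \right)} = \frac{p + \left(4 + 2 \cdot 4\right)}{p + 7} = \frac{p + \left(4 + 8\right)}{7 + p} = \frac{p + 12}{7 + p} = \frac{12 + p}{7 + p}$)
$b{\left(F \right)} = \sqrt{2} \sqrt{F}$ ($b{\left(F \right)} = \sqrt{2 F} = \sqrt{2} \sqrt{F}$)
$w{\left(5 \right)} b{\left(h{\left(-4 + 2,-8 \right)} \right)} = \frac{12 + 5}{7 + 5} \sqrt{2} \sqrt{8 \left(-4 + 2\right)} = \frac{1}{12} \cdot 17 \sqrt{2} \sqrt{8 \left(-2\right)} = \frac{1}{12} \cdot 17 \sqrt{2} \sqrt{-16} = \frac{17 \sqrt{2} \cdot 4 i}{12} = \frac{17 \cdot 4 i \sqrt{2}}{12} = \frac{17 i \sqrt{2}}{3}$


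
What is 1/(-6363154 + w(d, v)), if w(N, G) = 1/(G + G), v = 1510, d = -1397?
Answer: -3020/19216725079 ≈ -1.5715e-7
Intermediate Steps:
w(N, G) = 1/(2*G)
1/(-6363154 + w(d, v)) = 1/(-6363154 + (1/2)/1510) = 1/(-6363154 + (1/2)*(1/1510)) = 1/(-6363154 + 1/3020) = 1/(-19216725079/3020) = -3020/19216725079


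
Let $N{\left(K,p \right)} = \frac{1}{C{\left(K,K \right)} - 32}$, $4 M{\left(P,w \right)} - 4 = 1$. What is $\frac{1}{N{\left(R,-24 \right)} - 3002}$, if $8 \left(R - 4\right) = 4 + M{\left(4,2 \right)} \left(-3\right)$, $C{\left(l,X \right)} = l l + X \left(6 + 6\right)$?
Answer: $- \frac{33409}{100292794} \approx -0.00033311$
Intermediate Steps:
$M{\left(P,w \right)} = \frac{5}{4}$ ($M{\left(P,w \right)} = 1 + \frac{1}{4} \cdot 1 = 1 + \frac{1}{4} = \frac{5}{4}$)
$C{\left(l,X \right)} = l^{2} + 12 X$ ($C{\left(l,X \right)} = l^{2} + X 12 = l^{2} + 12 X$)
$R = \frac{129}{32}$ ($R = 4 + \frac{4 + \frac{5}{4} \left(-3\right)}{8} = 4 + \frac{4 - \frac{15}{4}}{8} = 4 + \frac{1}{8} \cdot \frac{1}{4} = 4 + \frac{1}{32} = \frac{129}{32} \approx 4.0313$)
$N{\left(K,p \right)} = \frac{1}{-32 + K^{2} + 12 K}$ ($N{\left(K,p \right)} = \frac{1}{\left(K^{2} + 12 K\right) - 32} = \frac{1}{-32 + K^{2} + 12 K}$)
$\frac{1}{N{\left(R,-24 \right)} - 3002} = \frac{1}{\frac{1}{-32 + \left(\frac{129}{32}\right)^{2} + 12 \cdot \frac{129}{32}} - 3002} = \frac{1}{\frac{1}{-32 + \frac{16641}{1024} + \frac{387}{8}} - 3002} = \frac{1}{\frac{1}{\frac{33409}{1024}} - 3002} = \frac{1}{\frac{1024}{33409} - 3002} = \frac{1}{- \frac{100292794}{33409}} = - \frac{33409}{100292794}$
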